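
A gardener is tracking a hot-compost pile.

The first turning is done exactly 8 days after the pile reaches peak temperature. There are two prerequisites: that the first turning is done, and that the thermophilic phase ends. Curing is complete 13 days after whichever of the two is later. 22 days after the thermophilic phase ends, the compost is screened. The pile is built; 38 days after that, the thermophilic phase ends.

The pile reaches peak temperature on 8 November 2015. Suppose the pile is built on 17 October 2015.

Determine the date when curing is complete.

The pile reaches peak temperature: Nov 8, 2015.
The first turning is done: Nov 8, 2015 + 8 days = Nov 16, 2015.
The pile is built: Oct 17, 2015.
The thermophilic phase ends: Oct 17, 2015 + 38 days = Nov 24, 2015.
Both prerequisites met — the first turning is done (Nov 16, 2015), the thermophilic phase ends (Nov 24, 2015); the later is Nov 24, 2015.
Curing is complete: Nov 24, 2015 + 13 days = Dec 7, 2015.

7 December 2015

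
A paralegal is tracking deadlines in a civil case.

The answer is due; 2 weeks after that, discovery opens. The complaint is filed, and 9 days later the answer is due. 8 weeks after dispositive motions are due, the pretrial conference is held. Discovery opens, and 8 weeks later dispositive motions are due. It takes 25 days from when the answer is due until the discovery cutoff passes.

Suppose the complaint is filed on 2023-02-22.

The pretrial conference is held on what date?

2023-07-07

The complaint is filed: Feb 22, 2023.
The answer is due: Feb 22, 2023 + 9 days = Mar 3, 2023.
Discovery opens: Mar 3, 2023 + 2 weeks = Mar 17, 2023.
Dispositive motions are due: Mar 17, 2023 + 8 weeks = May 12, 2023.
The pretrial conference is held: May 12, 2023 + 8 weeks = Jul 7, 2023.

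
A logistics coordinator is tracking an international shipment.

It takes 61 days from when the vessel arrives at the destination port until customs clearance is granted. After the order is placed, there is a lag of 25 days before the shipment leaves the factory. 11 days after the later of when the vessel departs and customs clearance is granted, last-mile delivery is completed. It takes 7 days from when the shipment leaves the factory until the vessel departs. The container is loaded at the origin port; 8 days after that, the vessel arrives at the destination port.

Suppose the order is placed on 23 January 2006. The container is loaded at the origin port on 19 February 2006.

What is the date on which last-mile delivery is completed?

10 May 2006

The order is placed: Jan 23, 2006.
The shipment leaves the factory: Jan 23, 2006 + 25 days = Feb 17, 2006.
The vessel departs: Feb 17, 2006 + 7 days = Feb 24, 2006.
The container is loaded at the origin port: Feb 19, 2006.
The vessel arrives at the destination port: Feb 19, 2006 + 8 days = Feb 27, 2006.
Customs clearance is granted: Feb 27, 2006 + 61 days = Apr 29, 2006.
Both prerequisites met — the vessel departs (Feb 24, 2006), customs clearance is granted (Apr 29, 2006); the later is Apr 29, 2006.
Last-mile delivery is completed: Apr 29, 2006 + 11 days = May 10, 2006.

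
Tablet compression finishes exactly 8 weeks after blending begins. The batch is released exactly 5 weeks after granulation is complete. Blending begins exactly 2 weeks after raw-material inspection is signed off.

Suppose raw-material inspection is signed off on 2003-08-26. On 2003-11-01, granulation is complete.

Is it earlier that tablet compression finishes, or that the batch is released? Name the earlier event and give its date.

Tablet compression finishes — 2003-11-04

Raw-material inspection is signed off: Aug 26, 2003.
Blending begins: Aug 26, 2003 + 2 weeks = Sep 9, 2003.
Tablet compression finishes: Sep 9, 2003 + 8 weeks = Nov 4, 2003.
Granulation is complete: Nov 1, 2003.
The batch is released: Nov 1, 2003 + 5 weeks = Dec 6, 2003.
Comparing: tablet compression finishes on Nov 4, 2003 vs the batch is released on Dec 6, 2003. Earlier: tablet compression finishes.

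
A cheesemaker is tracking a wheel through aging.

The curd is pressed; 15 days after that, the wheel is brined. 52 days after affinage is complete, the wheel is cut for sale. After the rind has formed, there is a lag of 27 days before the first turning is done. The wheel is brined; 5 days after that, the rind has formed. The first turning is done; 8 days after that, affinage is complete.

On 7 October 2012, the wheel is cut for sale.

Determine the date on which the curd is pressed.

22 June 2012

The wheel is cut for sale: Oct 7, 2012.
Affinage is complete: Oct 7, 2012 − 52 days = Aug 16, 2012.
The first turning is done: Aug 16, 2012 − 8 days = Aug 8, 2012.
The rind has formed: Aug 8, 2012 − 27 days = Jul 12, 2012.
The wheel is brined: Jul 12, 2012 − 5 days = Jul 7, 2012.
The curd is pressed: Jul 7, 2012 − 15 days = Jun 22, 2012.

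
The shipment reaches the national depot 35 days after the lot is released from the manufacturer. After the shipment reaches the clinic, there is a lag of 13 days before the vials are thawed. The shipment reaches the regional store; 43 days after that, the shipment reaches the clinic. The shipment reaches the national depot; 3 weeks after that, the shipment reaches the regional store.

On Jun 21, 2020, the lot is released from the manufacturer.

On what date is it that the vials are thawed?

Oct 11, 2020

The lot is released from the manufacturer: Jun 21, 2020.
The shipment reaches the national depot: Jun 21, 2020 + 35 days = Jul 26, 2020.
The shipment reaches the regional store: Jul 26, 2020 + 3 weeks = Aug 16, 2020.
The shipment reaches the clinic: Aug 16, 2020 + 43 days = Sep 28, 2020.
The vials are thawed: Sep 28, 2020 + 13 days = Oct 11, 2020.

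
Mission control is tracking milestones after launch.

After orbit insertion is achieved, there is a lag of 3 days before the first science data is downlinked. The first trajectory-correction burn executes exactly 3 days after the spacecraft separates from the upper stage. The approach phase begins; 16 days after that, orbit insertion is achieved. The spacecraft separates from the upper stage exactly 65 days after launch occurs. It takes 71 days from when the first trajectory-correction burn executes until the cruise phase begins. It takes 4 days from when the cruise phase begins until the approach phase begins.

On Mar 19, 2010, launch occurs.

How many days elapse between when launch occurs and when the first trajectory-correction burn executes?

68 days

Causal path: launch occurs → the spacecraft separates from the upper stage → the first trajectory-correction burn executes.
Total delay along the path: 65 + 3 = 68 days.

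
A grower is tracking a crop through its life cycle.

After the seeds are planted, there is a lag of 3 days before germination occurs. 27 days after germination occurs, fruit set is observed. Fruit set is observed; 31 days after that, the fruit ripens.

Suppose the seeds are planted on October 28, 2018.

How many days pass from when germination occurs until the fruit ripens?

Causal path: germination occurs → fruit set is observed → the fruit ripens.
Total delay along the path: 27 + 31 = 58 days.

58 days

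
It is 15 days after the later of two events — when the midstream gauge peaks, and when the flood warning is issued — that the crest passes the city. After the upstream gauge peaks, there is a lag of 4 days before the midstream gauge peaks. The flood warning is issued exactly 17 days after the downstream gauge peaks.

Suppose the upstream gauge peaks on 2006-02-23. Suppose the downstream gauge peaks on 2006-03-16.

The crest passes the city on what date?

The upstream gauge peaks: Feb 23, 2006.
The midstream gauge peaks: Feb 23, 2006 + 4 days = Feb 27, 2006.
The downstream gauge peaks: Mar 16, 2006.
The flood warning is issued: Mar 16, 2006 + 17 days = Apr 2, 2006.
Both prerequisites met — the midstream gauge peaks (Feb 27, 2006), the flood warning is issued (Apr 2, 2006); the later is Apr 2, 2006.
The crest passes the city: Apr 2, 2006 + 15 days = Apr 17, 2006.

2006-04-17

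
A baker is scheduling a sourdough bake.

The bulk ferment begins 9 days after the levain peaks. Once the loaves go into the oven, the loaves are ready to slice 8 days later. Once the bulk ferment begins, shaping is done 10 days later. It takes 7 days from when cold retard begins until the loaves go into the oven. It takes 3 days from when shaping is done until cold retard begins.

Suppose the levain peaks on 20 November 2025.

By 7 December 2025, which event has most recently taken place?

The levain peaks: Nov 20, 2025.
The bulk ferment begins: Nov 20, 2025 + 9 days = Nov 29, 2025.
Shaping is done: Nov 29, 2025 + 10 days = Dec 9, 2025.
Cold retard begins: Dec 9, 2025 + 3 days = Dec 12, 2025.
The loaves go into the oven: Dec 12, 2025 + 7 days = Dec 19, 2025.
The loaves are ready to slice: Dec 19, 2025 + 8 days = Dec 27, 2025.
Dec 7, 2025 falls between when the bulk ferment begins (Nov 29, 2025) and when shaping is done (Dec 9, 2025).

The bulk ferment begins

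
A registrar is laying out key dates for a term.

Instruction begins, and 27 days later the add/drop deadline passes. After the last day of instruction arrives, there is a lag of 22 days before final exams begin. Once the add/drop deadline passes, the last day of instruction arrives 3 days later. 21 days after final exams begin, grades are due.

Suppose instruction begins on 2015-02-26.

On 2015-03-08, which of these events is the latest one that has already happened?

Instruction begins: Feb 26, 2015.
The add/drop deadline passes: Feb 26, 2015 + 27 days = Mar 25, 2015.
The last day of instruction arrives: Mar 25, 2015 + 3 days = Mar 28, 2015.
Final exams begin: Mar 28, 2015 + 22 days = Apr 19, 2015.
Grades are due: Apr 19, 2015 + 21 days = May 10, 2015.
Mar 8, 2015 falls between when instruction begins (Feb 26, 2015) and when the add/drop deadline passes (Mar 25, 2015).

Instruction begins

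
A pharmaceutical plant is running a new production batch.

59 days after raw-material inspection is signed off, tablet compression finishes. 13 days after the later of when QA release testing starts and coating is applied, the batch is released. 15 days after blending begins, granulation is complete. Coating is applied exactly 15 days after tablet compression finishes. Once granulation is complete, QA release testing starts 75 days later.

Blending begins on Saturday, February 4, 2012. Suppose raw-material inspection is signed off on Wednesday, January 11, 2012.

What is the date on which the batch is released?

Thursday, May 17, 2012

Blending begins: Feb 4, 2012.
Granulation is complete: Feb 4, 2012 + 15 days = Feb 19, 2012.
QA release testing starts: Feb 19, 2012 + 75 days = May 4, 2012.
Raw-material inspection is signed off: Jan 11, 2012.
Tablet compression finishes: Jan 11, 2012 + 59 days = Mar 10, 2012.
Coating is applied: Mar 10, 2012 + 15 days = Mar 25, 2012.
Both prerequisites met — QA release testing starts (May 4, 2012), coating is applied (Mar 25, 2012); the later is May 4, 2012.
The batch is released: May 4, 2012 + 13 days = May 17, 2012.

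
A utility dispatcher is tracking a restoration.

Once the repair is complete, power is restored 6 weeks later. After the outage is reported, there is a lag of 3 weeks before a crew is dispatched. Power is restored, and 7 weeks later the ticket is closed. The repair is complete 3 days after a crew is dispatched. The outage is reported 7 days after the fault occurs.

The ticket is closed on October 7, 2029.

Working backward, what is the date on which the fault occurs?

June 7, 2029

The ticket is closed: Oct 7, 2029.
Power is restored: Oct 7, 2029 − 7 weeks = Aug 19, 2029.
The repair is complete: Aug 19, 2029 − 6 weeks = Jul 8, 2029.
A crew is dispatched: Jul 8, 2029 − 3 days = Jul 5, 2029.
The outage is reported: Jul 5, 2029 − 3 weeks = Jun 14, 2029.
The fault occurs: Jun 14, 2029 − 7 days = Jun 7, 2029.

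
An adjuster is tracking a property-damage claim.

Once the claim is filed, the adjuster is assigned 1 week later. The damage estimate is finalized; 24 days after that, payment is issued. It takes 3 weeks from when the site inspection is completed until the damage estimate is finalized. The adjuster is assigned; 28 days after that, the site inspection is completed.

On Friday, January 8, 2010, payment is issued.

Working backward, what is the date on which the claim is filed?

Tuesday, October 20, 2009

Payment is issued: Jan 8, 2010.
The damage estimate is finalized: Jan 8, 2010 − 24 days = Dec 15, 2009.
The site inspection is completed: Dec 15, 2009 − 3 weeks = Nov 24, 2009.
The adjuster is assigned: Nov 24, 2009 − 28 days = Oct 27, 2009.
The claim is filed: Oct 27, 2009 − 1 week = Oct 20, 2009.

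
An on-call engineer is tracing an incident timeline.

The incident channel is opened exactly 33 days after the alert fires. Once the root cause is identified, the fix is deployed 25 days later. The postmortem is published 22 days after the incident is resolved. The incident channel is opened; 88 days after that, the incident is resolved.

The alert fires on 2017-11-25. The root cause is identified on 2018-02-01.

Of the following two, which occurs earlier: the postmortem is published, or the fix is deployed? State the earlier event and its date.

The alert fires: Nov 25, 2017.
The incident channel is opened: Nov 25, 2017 + 33 days = Dec 28, 2017.
The incident is resolved: Dec 28, 2017 + 88 days = Mar 26, 2018.
The postmortem is published: Mar 26, 2018 + 22 days = Apr 17, 2018.
The root cause is identified: Feb 1, 2018.
The fix is deployed: Feb 1, 2018 + 25 days = Feb 26, 2018.
Comparing: the postmortem is published on Apr 17, 2018 vs the fix is deployed on Feb 26, 2018. Earlier: the fix is deployed.

The fix is deployed — 2018-02-26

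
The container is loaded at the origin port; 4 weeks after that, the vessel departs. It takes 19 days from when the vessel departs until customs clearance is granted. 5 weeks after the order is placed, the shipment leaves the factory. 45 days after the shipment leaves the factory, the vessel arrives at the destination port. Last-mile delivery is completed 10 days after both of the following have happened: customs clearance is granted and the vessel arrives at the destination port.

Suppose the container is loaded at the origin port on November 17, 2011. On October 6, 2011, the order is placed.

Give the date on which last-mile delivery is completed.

January 13, 2012

The container is loaded at the origin port: Nov 17, 2011.
The vessel departs: Nov 17, 2011 + 4 weeks = Dec 15, 2011.
Customs clearance is granted: Dec 15, 2011 + 19 days = Jan 3, 2012.
The order is placed: Oct 6, 2011.
The shipment leaves the factory: Oct 6, 2011 + 5 weeks = Nov 10, 2011.
The vessel arrives at the destination port: Nov 10, 2011 + 45 days = Dec 25, 2011.
Both prerequisites met — customs clearance is granted (Jan 3, 2012), the vessel arrives at the destination port (Dec 25, 2011); the later is Jan 3, 2012.
Last-mile delivery is completed: Jan 3, 2012 + 10 days = Jan 13, 2012.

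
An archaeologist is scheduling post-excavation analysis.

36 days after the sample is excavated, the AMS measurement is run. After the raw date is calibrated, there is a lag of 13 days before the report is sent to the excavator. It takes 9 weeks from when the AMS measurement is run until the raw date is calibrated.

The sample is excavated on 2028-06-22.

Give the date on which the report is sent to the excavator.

The sample is excavated: Jun 22, 2028.
The AMS measurement is run: Jun 22, 2028 + 36 days = Jul 28, 2028.
The raw date is calibrated: Jul 28, 2028 + 9 weeks = Sep 29, 2028.
The report is sent to the excavator: Sep 29, 2028 + 13 days = Oct 12, 2028.

2028-10-12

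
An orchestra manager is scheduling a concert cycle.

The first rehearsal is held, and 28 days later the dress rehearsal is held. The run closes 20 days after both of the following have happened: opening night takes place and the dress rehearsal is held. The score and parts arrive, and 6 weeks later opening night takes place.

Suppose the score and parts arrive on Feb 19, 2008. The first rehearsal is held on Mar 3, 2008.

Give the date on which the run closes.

Apr 21, 2008

The score and parts arrive: Feb 19, 2008.
Opening night takes place: Feb 19, 2008 + 6 weeks = Apr 1, 2008.
The first rehearsal is held: Mar 3, 2008.
The dress rehearsal is held: Mar 3, 2008 + 28 days = Mar 31, 2008.
Both prerequisites met — opening night takes place (Apr 1, 2008), the dress rehearsal is held (Mar 31, 2008); the later is Apr 1, 2008.
The run closes: Apr 1, 2008 + 20 days = Apr 21, 2008.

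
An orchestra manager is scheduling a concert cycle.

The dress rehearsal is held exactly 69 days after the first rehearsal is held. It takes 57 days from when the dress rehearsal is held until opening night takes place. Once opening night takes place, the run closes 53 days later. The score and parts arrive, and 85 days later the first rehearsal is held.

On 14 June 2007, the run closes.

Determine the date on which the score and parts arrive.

The run closes: Jun 14, 2007.
Opening night takes place: Jun 14, 2007 − 53 days = Apr 22, 2007.
The dress rehearsal is held: Apr 22, 2007 − 57 days = Feb 24, 2007.
The first rehearsal is held: Feb 24, 2007 − 69 days = Dec 17, 2006.
The score and parts arrive: Dec 17, 2006 − 85 days = Sep 23, 2006.

23 September 2006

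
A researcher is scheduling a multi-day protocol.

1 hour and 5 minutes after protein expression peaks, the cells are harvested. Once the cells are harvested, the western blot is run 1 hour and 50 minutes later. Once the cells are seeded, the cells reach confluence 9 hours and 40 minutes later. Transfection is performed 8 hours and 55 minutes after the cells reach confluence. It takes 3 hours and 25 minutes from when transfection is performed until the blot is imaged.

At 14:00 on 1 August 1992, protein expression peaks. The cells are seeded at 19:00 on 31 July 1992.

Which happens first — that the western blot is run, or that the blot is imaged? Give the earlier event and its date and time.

The western blot is run — 16:55 on 1 August 1992

Protein expression peaks: 14:00 Aug 1, 1992.
The cells are harvested: 14:00 Aug 1, 1992 + 1h05m = 15:05 Aug 1, 1992.
The western blot is run: 15:05 Aug 1, 1992 + 1h50m = 16:55 Aug 1, 1992.
The cells are seeded: 19:00 Jul 31, 1992.
The cells reach confluence: 19:00 Jul 31, 1992 + 9h40m = 04:40 Aug 1, 1992.
Transfection is performed: 04:40 Aug 1, 1992 + 8h55m = 13:35 Aug 1, 1992.
The blot is imaged: 13:35 Aug 1, 1992 + 3h25m = 17:00 Aug 1, 1992.
Comparing: the western blot is run at 16:55 Aug 1, 1992 vs the blot is imaged at 17:00 Aug 1, 1992. Earlier: the western blot is run.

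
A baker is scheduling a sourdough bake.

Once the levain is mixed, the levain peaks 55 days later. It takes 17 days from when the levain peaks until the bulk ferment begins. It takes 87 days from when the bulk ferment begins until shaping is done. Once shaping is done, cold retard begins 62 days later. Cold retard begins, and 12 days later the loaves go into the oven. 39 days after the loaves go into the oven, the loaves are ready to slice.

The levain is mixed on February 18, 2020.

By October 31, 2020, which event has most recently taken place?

The loaves go into the oven

The levain is mixed: Feb 18, 2020.
The levain peaks: Feb 18, 2020 + 55 days = Apr 13, 2020.
The bulk ferment begins: Apr 13, 2020 + 17 days = Apr 30, 2020.
Shaping is done: Apr 30, 2020 + 87 days = Jul 26, 2020.
Cold retard begins: Jul 26, 2020 + 62 days = Sep 26, 2020.
The loaves go into the oven: Sep 26, 2020 + 12 days = Oct 8, 2020.
The loaves are ready to slice: Oct 8, 2020 + 39 days = Nov 16, 2020.
Oct 31, 2020 falls between when the loaves go into the oven (Oct 8, 2020) and when the loaves are ready to slice (Nov 16, 2020).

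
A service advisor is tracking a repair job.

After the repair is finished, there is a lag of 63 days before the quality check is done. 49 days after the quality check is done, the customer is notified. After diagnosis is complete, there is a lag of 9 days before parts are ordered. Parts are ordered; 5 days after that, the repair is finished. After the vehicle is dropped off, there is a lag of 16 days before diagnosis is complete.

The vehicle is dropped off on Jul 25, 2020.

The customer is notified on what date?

Dec 14, 2020

The vehicle is dropped off: Jul 25, 2020.
Diagnosis is complete: Jul 25, 2020 + 16 days = Aug 10, 2020.
Parts are ordered: Aug 10, 2020 + 9 days = Aug 19, 2020.
The repair is finished: Aug 19, 2020 + 5 days = Aug 24, 2020.
The quality check is done: Aug 24, 2020 + 63 days = Oct 26, 2020.
The customer is notified: Oct 26, 2020 + 49 days = Dec 14, 2020.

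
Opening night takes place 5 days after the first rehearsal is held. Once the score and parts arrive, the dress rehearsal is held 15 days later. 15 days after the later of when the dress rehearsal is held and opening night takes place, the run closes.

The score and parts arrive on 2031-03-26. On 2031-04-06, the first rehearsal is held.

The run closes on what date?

The score and parts arrive: Mar 26, 2031.
The dress rehearsal is held: Mar 26, 2031 + 15 days = Apr 10, 2031.
The first rehearsal is held: Apr 6, 2031.
Opening night takes place: Apr 6, 2031 + 5 days = Apr 11, 2031.
Both prerequisites met — the dress rehearsal is held (Apr 10, 2031), opening night takes place (Apr 11, 2031); the later is Apr 11, 2031.
The run closes: Apr 11, 2031 + 15 days = Apr 26, 2031.

2031-04-26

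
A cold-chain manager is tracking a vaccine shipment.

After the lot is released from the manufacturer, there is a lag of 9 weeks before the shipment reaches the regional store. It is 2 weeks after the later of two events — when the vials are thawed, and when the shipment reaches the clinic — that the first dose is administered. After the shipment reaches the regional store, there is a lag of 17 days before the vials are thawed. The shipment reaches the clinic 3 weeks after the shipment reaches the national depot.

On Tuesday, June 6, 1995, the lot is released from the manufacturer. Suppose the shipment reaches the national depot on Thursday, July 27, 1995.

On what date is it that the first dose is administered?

The lot is released from the manufacturer: Jun 6, 1995.
The shipment reaches the regional store: Jun 6, 1995 + 9 weeks = Aug 8, 1995.
The vials are thawed: Aug 8, 1995 + 17 days = Aug 25, 1995.
The shipment reaches the national depot: Jul 27, 1995.
The shipment reaches the clinic: Jul 27, 1995 + 3 weeks = Aug 17, 1995.
Both prerequisites met — the vials are thawed (Aug 25, 1995), the shipment reaches the clinic (Aug 17, 1995); the later is Aug 25, 1995.
The first dose is administered: Aug 25, 1995 + 2 weeks = Sep 8, 1995.

Friday, September 8, 1995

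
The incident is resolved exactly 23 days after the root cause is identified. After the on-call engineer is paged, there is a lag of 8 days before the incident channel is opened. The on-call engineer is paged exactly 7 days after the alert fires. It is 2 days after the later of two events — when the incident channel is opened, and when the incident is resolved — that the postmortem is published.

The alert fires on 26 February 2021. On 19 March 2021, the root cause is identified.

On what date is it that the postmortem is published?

The alert fires: Feb 26, 2021.
The on-call engineer is paged: Feb 26, 2021 + 7 days = Mar 5, 2021.
The incident channel is opened: Mar 5, 2021 + 8 days = Mar 13, 2021.
The root cause is identified: Mar 19, 2021.
The incident is resolved: Mar 19, 2021 + 23 days = Apr 11, 2021.
Both prerequisites met — the incident channel is opened (Mar 13, 2021), the incident is resolved (Apr 11, 2021); the later is Apr 11, 2021.
The postmortem is published: Apr 11, 2021 + 2 days = Apr 13, 2021.

13 April 2021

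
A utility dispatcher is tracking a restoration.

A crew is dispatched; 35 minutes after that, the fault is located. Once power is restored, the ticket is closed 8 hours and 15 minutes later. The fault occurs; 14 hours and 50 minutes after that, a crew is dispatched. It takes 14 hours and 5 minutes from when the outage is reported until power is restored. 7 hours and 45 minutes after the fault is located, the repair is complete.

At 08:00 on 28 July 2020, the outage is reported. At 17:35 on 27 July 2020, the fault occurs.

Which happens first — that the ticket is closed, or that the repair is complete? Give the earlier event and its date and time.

The repair is complete — 16:45 on 28 July 2020

The outage is reported: 08:00 Jul 28, 2020.
Power is restored: 08:00 Jul 28, 2020 + 14h05m = 22:05 Jul 28, 2020.
The ticket is closed: 22:05 Jul 28, 2020 + 8h15m = 06:20 Jul 29, 2020.
The fault occurs: 17:35 Jul 27, 2020.
A crew is dispatched: 17:35 Jul 27, 2020 + 14h50m = 08:25 Jul 28, 2020.
The fault is located: 08:25 Jul 28, 2020 + 35m = 09:00 Jul 28, 2020.
The repair is complete: 09:00 Jul 28, 2020 + 7h45m = 16:45 Jul 28, 2020.
Comparing: the ticket is closed at 06:20 Jul 29, 2020 vs the repair is complete at 16:45 Jul 28, 2020. Earlier: the repair is complete.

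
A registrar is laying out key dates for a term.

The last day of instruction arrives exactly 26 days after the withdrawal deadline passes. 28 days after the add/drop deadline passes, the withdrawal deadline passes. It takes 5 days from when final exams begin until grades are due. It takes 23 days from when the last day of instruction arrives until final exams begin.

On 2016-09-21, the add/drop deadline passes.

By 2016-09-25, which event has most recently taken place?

The add/drop deadline passes: Sep 21, 2016.
The withdrawal deadline passes: Sep 21, 2016 + 28 days = Oct 19, 2016.
The last day of instruction arrives: Oct 19, 2016 + 26 days = Nov 14, 2016.
Final exams begin: Nov 14, 2016 + 23 days = Dec 7, 2016.
Grades are due: Dec 7, 2016 + 5 days = Dec 12, 2016.
Sep 25, 2016 falls between when the add/drop deadline passes (Sep 21, 2016) and when the withdrawal deadline passes (Oct 19, 2016).

The add/drop deadline passes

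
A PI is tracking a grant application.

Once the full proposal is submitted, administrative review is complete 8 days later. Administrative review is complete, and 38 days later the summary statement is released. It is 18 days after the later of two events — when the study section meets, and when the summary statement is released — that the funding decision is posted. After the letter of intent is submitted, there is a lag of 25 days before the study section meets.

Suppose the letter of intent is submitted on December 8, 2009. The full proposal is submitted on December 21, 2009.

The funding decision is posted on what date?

The letter of intent is submitted: Dec 8, 2009.
The study section meets: Dec 8, 2009 + 25 days = Jan 2, 2010.
The full proposal is submitted: Dec 21, 2009.
Administrative review is complete: Dec 21, 2009 + 8 days = Dec 29, 2009.
The summary statement is released: Dec 29, 2009 + 38 days = Feb 5, 2010.
Both prerequisites met — the study section meets (Jan 2, 2010), the summary statement is released (Feb 5, 2010); the later is Feb 5, 2010.
The funding decision is posted: Feb 5, 2010 + 18 days = Feb 23, 2010.

February 23, 2010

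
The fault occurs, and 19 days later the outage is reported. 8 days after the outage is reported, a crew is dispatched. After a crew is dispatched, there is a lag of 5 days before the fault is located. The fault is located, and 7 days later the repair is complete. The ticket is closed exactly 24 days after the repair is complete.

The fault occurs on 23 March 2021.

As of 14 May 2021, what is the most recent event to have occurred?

The repair is complete

The fault occurs: Mar 23, 2021.
The outage is reported: Mar 23, 2021 + 19 days = Apr 11, 2021.
A crew is dispatched: Apr 11, 2021 + 8 days = Apr 19, 2021.
The fault is located: Apr 19, 2021 + 5 days = Apr 24, 2021.
The repair is complete: Apr 24, 2021 + 7 days = May 1, 2021.
The ticket is closed: May 1, 2021 + 24 days = May 25, 2021.
May 14, 2021 falls between when the repair is complete (May 1, 2021) and when the ticket is closed (May 25, 2021).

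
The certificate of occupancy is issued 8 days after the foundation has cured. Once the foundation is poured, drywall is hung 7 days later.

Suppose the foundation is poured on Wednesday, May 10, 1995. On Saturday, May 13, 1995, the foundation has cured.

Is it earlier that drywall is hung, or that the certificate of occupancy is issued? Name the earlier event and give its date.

Drywall is hung — Wednesday, May 17, 1995

The foundation is poured: May 10, 1995.
Drywall is hung: May 10, 1995 + 7 days = May 17, 1995.
The foundation has cured: May 13, 1995.
The certificate of occupancy is issued: May 13, 1995 + 8 days = May 21, 1995.
Comparing: drywall is hung on May 17, 1995 vs the certificate of occupancy is issued on May 21, 1995. Earlier: drywall is hung.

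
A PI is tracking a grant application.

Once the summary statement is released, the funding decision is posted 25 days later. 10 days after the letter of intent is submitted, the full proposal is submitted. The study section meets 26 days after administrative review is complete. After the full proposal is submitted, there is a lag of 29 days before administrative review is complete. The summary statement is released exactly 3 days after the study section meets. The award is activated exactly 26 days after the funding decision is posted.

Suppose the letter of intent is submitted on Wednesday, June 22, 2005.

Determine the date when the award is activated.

The letter of intent is submitted: Jun 22, 2005.
The full proposal is submitted: Jun 22, 2005 + 10 days = Jul 2, 2005.
Administrative review is complete: Jul 2, 2005 + 29 days = Jul 31, 2005.
The study section meets: Jul 31, 2005 + 26 days = Aug 26, 2005.
The summary statement is released: Aug 26, 2005 + 3 days = Aug 29, 2005.
The funding decision is posted: Aug 29, 2005 + 25 days = Sep 23, 2005.
The award is activated: Sep 23, 2005 + 26 days = Oct 19, 2005.

Wednesday, October 19, 2005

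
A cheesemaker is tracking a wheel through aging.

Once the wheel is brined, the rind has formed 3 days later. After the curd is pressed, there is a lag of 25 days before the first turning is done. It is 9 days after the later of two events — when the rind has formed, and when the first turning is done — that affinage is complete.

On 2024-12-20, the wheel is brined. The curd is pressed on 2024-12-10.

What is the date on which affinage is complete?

2025-01-13

The wheel is brined: Dec 20, 2024.
The rind has formed: Dec 20, 2024 + 3 days = Dec 23, 2024.
The curd is pressed: Dec 10, 2024.
The first turning is done: Dec 10, 2024 + 25 days = Jan 4, 2025.
Both prerequisites met — the rind has formed (Dec 23, 2024), the first turning is done (Jan 4, 2025); the later is Jan 4, 2025.
Affinage is complete: Jan 4, 2025 + 9 days = Jan 13, 2025.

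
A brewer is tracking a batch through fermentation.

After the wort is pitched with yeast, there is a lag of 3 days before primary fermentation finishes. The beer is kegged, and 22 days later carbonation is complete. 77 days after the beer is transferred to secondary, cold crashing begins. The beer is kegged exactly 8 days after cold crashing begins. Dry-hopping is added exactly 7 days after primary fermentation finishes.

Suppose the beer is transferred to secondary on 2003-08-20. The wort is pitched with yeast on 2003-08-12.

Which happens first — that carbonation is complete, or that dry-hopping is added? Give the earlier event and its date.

Dry-hopping is added — 2003-08-22

The beer is transferred to secondary: Aug 20, 2003.
Cold crashing begins: Aug 20, 2003 + 77 days = Nov 5, 2003.
The beer is kegged: Nov 5, 2003 + 8 days = Nov 13, 2003.
Carbonation is complete: Nov 13, 2003 + 22 days = Dec 5, 2003.
The wort is pitched with yeast: Aug 12, 2003.
Primary fermentation finishes: Aug 12, 2003 + 3 days = Aug 15, 2003.
Dry-hopping is added: Aug 15, 2003 + 7 days = Aug 22, 2003.
Comparing: carbonation is complete on Dec 5, 2003 vs dry-hopping is added on Aug 22, 2003. Earlier: dry-hopping is added.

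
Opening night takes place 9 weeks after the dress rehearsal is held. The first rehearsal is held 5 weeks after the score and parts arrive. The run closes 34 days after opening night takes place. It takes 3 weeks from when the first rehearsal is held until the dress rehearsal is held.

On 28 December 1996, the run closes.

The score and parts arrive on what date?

The run closes: Dec 28, 1996.
Opening night takes place: Dec 28, 1996 − 34 days = Nov 24, 1996.
The dress rehearsal is held: Nov 24, 1996 − 9 weeks = Sep 22, 1996.
The first rehearsal is held: Sep 22, 1996 − 3 weeks = Sep 1, 1996.
The score and parts arrive: Sep 1, 1996 − 5 weeks = Jul 28, 1996.

28 July 1996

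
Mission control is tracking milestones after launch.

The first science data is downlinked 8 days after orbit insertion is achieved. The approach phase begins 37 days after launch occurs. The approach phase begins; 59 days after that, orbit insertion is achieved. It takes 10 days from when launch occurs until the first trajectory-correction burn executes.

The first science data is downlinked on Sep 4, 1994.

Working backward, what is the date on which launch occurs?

May 23, 1994

The first science data is downlinked: Sep 4, 1994.
Orbit insertion is achieved: Sep 4, 1994 − 8 days = Aug 27, 1994.
The approach phase begins: Aug 27, 1994 − 59 days = Jun 29, 1994.
Launch occurs: Jun 29, 1994 − 37 days = May 23, 1994.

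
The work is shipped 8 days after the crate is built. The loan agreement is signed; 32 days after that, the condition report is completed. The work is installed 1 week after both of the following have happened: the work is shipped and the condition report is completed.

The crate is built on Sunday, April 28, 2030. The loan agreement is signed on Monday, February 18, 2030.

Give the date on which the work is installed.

Monday, May 13, 2030

The crate is built: Apr 28, 2030.
The work is shipped: Apr 28, 2030 + 8 days = May 6, 2030.
The loan agreement is signed: Feb 18, 2030.
The condition report is completed: Feb 18, 2030 + 32 days = Mar 22, 2030.
Both prerequisites met — the work is shipped (May 6, 2030), the condition report is completed (Mar 22, 2030); the later is May 6, 2030.
The work is installed: May 6, 2030 + 1 week = May 13, 2030.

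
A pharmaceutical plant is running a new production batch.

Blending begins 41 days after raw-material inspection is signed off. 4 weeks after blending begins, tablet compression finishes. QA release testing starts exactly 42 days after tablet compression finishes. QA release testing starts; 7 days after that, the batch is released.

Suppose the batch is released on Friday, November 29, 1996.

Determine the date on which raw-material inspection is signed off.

Saturday, August 3, 1996

The batch is released: Nov 29, 1996.
QA release testing starts: Nov 29, 1996 − 7 days = Nov 22, 1996.
Tablet compression finishes: Nov 22, 1996 − 42 days = Oct 11, 1996.
Blending begins: Oct 11, 1996 − 4 weeks = Sep 13, 1996.
Raw-material inspection is signed off: Sep 13, 1996 − 41 days = Aug 3, 1996.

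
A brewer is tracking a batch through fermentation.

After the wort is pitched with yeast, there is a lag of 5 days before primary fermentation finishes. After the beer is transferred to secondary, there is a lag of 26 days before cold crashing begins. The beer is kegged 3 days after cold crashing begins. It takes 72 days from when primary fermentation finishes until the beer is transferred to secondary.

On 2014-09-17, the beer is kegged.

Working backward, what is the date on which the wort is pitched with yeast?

The beer is kegged: Sep 17, 2014.
Cold crashing begins: Sep 17, 2014 − 3 days = Sep 14, 2014.
The beer is transferred to secondary: Sep 14, 2014 − 26 days = Aug 19, 2014.
Primary fermentation finishes: Aug 19, 2014 − 72 days = Jun 8, 2014.
The wort is pitched with yeast: Jun 8, 2014 − 5 days = Jun 3, 2014.

2014-06-03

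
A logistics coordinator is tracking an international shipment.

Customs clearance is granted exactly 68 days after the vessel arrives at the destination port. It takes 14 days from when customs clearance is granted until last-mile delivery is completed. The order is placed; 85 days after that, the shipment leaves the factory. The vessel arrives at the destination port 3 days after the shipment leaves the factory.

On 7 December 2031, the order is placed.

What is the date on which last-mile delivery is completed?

25 May 2032

The order is placed: Dec 7, 2031.
The shipment leaves the factory: Dec 7, 2031 + 85 days = Mar 1, 2032.
The vessel arrives at the destination port: Mar 1, 2032 + 3 days = Mar 4, 2032.
Customs clearance is granted: Mar 4, 2032 + 68 days = May 11, 2032.
Last-mile delivery is completed: May 11, 2032 + 14 days = May 25, 2032.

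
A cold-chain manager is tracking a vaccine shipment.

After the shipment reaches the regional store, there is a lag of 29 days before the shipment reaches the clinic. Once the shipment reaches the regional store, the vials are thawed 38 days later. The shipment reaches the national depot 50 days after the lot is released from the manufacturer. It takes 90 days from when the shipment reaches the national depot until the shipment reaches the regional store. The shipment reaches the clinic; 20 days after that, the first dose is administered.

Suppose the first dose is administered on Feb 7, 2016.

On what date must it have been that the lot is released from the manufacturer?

Aug 2, 2015

The first dose is administered: Feb 7, 2016.
The shipment reaches the clinic: Feb 7, 2016 − 20 days = Jan 18, 2016.
The shipment reaches the regional store: Jan 18, 2016 − 29 days = Dec 20, 2015.
The shipment reaches the national depot: Dec 20, 2015 − 90 days = Sep 21, 2015.
The lot is released from the manufacturer: Sep 21, 2015 − 50 days = Aug 2, 2015.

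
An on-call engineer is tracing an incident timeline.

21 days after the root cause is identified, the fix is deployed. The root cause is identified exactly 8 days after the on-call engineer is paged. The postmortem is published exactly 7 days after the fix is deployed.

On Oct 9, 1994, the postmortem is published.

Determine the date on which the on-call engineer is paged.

Sep 3, 1994

The postmortem is published: Oct 9, 1994.
The fix is deployed: Oct 9, 1994 − 7 days = Oct 2, 1994.
The root cause is identified: Oct 2, 1994 − 21 days = Sep 11, 1994.
The on-call engineer is paged: Sep 11, 1994 − 8 days = Sep 3, 1994.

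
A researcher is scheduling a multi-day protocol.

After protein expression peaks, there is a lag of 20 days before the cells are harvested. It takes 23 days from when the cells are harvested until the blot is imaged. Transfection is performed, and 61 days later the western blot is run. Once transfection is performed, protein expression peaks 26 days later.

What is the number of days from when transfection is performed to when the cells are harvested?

46 days

Causal path: transfection is performed → protein expression peaks → the cells are harvested.
Total delay along the path: 26 + 20 = 46 days.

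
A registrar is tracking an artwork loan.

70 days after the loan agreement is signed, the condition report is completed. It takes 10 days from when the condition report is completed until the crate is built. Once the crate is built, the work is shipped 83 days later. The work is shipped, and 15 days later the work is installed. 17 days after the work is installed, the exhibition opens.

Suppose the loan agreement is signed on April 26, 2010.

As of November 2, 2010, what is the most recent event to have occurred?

The work is installed

The loan agreement is signed: Apr 26, 2010.
The condition report is completed: Apr 26, 2010 + 70 days = Jul 5, 2010.
The crate is built: Jul 5, 2010 + 10 days = Jul 15, 2010.
The work is shipped: Jul 15, 2010 + 83 days = Oct 6, 2010.
The work is installed: Oct 6, 2010 + 15 days = Oct 21, 2010.
The exhibition opens: Oct 21, 2010 + 17 days = Nov 7, 2010.
Nov 2, 2010 falls between when the work is installed (Oct 21, 2010) and when the exhibition opens (Nov 7, 2010).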